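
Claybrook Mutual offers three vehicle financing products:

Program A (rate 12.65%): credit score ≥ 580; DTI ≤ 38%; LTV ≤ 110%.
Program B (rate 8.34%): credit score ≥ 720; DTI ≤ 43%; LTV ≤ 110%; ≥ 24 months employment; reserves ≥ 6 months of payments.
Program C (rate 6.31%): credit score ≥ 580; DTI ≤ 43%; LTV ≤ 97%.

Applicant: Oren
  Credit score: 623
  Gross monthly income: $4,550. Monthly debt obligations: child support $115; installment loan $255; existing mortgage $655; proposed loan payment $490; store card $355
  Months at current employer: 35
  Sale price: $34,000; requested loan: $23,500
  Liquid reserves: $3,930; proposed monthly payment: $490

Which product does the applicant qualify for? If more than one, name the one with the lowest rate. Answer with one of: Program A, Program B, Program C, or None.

Program C

Total debts = (115 + 255 + 655 + 490 + 355) = 1,870; DTI = 1,870/4,550 = 41.1%.
LTV = 23,500/34,000 = 69.1%.
Reserves = 3,930/490 = 8.0 months.
Program A: score 623 ≥ 580; DTI 41.1% > 38%; LTV 69.1% ≤ 110% → does not qualify.
Program B: score 623 < 720; DTI 41.1% ≤ 43%; LTV 69.1% ≤ 110%; employment 35 ≥ 24 mo; reserves 8.0 ≥ 6 mo → does not qualify.
Program C: score 623 ≥ 580; DTI 41.1% ≤ 43%; LTV 69.1% ≤ 97% → qualifies.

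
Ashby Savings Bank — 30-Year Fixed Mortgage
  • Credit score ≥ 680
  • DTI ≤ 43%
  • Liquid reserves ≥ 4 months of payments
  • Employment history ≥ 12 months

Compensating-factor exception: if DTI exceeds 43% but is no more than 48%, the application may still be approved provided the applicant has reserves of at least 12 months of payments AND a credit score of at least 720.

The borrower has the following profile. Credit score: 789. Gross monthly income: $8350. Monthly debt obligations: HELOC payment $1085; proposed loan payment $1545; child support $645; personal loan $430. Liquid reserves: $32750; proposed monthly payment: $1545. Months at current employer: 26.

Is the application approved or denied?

Approved

Credit score 789 ≥ 680 (meets base)
Total debts = (1,085 + 1,545 + 645 + 430) = 3,705. DTI: 3,705 ÷ 8,350 = 44.4%, over the 43% base limit.
Reserves = 32,750/1,545 = 21.2 months ≥ 4
Employment 26 ≥ 12 months
44.4% falls in the override range (43%–48%), so the compensating-factor test applies.
Override check — reserves: 21.2 mo (ok); score: 789 (ok).
Both compensating conditions met → exception applies.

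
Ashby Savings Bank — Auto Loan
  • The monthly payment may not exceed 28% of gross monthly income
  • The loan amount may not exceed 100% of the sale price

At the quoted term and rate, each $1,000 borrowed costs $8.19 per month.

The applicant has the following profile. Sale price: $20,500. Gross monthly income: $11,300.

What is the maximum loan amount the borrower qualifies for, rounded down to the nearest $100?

Payment cap: 28% × $11,300 = $3,164/month.
At $8.19 per $1,000, that supports 3,164/8.19 × 1,000 ≈ $386,324 → $386,300.
LTV cap: 100% × $20,500 = $20,500 → $20,500.
Binding constraint: loan-to-value.

$20,500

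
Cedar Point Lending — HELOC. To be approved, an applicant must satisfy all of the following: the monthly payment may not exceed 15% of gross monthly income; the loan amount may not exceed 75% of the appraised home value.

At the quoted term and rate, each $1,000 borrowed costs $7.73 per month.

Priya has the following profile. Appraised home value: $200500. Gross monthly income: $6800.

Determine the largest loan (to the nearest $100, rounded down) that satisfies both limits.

$131,900

Payment cap: 15% × $6,800 = $1,020/month.
At $7.73 per $1,000, that supports 1,020/7.73 × 1,000 ≈ $131,953 → $131,900.
LTV cap: 75% × $200,500 = $150,375 → $150,300.
Binding constraint: payment-to-income.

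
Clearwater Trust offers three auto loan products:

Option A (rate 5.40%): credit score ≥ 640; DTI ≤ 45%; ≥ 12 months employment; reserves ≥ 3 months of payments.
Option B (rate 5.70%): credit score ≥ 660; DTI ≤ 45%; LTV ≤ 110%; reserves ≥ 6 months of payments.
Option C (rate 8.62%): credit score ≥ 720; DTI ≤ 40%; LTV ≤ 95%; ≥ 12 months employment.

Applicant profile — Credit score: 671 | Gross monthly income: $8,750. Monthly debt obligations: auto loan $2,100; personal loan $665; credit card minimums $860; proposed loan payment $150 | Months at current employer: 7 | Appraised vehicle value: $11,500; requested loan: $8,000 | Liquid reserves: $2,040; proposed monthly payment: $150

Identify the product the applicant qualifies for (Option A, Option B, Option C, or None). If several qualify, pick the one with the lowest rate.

Option B

Total debts = (2,100 + 665 + 860 + 150) = 3,775; DTI = 3,775/8,750 = 43.1%.
LTV = 8,000/11,500 = 69.6%.
Reserves = 2,040/150 = 13.6 months.
Option A: score 671 ≥ 640; DTI 43.1% ≤ 45%; employment 7 < 12 mo; reserves 13.6 ≥ 3 mo → does not qualify.
Option B: score 671 ≥ 660; DTI 43.1% ≤ 45%; LTV 69.6% ≤ 110%; reserves 13.6 ≥ 6 mo → qualifies.
Option C: score 671 < 720; DTI 43.1% > 40%; LTV 69.6% ≤ 95%; employment 7 < 12 mo → does not qualify.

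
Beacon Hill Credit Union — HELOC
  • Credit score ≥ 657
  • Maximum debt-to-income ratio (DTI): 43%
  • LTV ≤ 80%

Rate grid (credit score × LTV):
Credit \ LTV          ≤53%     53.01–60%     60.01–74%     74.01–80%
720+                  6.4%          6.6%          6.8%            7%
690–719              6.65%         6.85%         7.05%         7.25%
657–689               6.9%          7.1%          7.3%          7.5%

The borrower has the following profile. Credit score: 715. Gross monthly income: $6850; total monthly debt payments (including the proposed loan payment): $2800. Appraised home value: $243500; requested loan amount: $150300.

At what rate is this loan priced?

Credit score 715 ≥ 657; DTI: 2,800 ÷ 6,850 = 40.9%, within the 43% cap
Loan-to-value = 150,300/243,500 = 61.7% — pass (80% max)
Score 715 is in the 690–719 band; LTV 61.7% is in the 60.01–74% band → 7.05%.

7.05%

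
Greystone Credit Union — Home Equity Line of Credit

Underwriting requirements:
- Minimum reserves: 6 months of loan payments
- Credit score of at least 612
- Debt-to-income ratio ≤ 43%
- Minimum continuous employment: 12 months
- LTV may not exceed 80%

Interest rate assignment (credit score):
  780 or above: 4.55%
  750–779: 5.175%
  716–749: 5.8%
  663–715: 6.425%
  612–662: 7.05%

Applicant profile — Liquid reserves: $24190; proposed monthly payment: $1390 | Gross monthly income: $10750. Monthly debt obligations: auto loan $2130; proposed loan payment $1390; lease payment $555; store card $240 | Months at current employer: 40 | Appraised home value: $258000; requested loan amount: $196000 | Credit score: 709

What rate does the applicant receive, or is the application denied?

Approved at 6.425%

Credit score 709 ≥ 612 (meets minimum)
Employment 40 ≥ 12 months
Reserves = 24,190/1,390 = 17.4 months ≥ 6
Total monthly debts = (2,130 + 1,390 + 555 + 240) = 4,315. DTI: 4,315 ÷ 10,750 = 40.1%, within the 43% cap
Loan-to-value = 196,000/258,000 = 76% — pass (80% max)
All requirements met. Score 709 falls in the 663–715 tier → 6.425%.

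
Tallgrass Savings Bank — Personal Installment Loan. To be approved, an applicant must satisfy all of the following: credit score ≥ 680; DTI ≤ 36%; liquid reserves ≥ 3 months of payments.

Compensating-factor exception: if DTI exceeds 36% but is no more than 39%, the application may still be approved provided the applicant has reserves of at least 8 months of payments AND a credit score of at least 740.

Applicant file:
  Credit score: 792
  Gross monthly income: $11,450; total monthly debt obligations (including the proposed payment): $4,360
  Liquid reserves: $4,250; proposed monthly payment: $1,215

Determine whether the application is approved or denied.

Credit score 792 ≥ 680 (meets base)
DTI: 4,360 ÷ 11,450 = 38.1%, over the 36% base limit.
Liquid reserves cover 4,250/1,215 = 3.5 months — ≥ 3 required
38.1% falls in the override range (36%–39%), so the compensating-factor test applies.
Reserves 3.5 < 8 months; credit score 792 ≥ 740.
Override conditions not both satisfied; exception does not apply.

Denied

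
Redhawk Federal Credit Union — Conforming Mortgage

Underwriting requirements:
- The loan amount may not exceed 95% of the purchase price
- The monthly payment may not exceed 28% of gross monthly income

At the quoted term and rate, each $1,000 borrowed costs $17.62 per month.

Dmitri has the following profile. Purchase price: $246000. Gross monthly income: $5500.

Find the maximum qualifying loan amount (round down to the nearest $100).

$87,400

Payment cap: 28% × $5,500 = $1,540/month.
At $17.62 per $1,000, that supports 1,540/17.62 × 1,000 ≈ $87,400 → $87,400.
LTV cap: 95% × $246,000 = $233,700 → $233,700.
Binding constraint: payment-to-income.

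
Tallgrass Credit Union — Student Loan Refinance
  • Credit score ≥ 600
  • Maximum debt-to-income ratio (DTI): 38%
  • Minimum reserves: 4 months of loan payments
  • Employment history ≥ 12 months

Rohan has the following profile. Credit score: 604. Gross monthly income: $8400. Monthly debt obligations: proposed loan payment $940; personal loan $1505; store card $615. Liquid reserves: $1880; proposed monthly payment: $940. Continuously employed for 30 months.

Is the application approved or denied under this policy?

Denied

Credit score 604 ≥ 600 (meets)
Total monthly debts = (940 + 1,505 + 615) = 3,060. DTI = 3,060/8,400 = 36.4% ≤ 38%
Reserves = 1,880/940 = 2.0 months < 4
Employment 30 ≥ 12 months
Fails on reserves.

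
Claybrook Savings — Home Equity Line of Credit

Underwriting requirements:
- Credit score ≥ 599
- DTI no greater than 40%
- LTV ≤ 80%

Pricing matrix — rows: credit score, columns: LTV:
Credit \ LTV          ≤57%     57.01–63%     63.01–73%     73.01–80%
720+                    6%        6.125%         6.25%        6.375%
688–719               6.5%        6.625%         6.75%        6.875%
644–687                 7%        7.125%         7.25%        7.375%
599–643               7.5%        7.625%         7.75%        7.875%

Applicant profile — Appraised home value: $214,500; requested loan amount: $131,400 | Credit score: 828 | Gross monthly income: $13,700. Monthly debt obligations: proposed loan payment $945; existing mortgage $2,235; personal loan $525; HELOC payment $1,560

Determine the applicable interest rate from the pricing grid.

6.125%

Credit score 828 ≥ 599; Total monthly debts = (945 + 2,235 + 525 + 1,560) = 5,265. Debt-to-income = 5,265/13,700 = 38.4% — meets 40% limit
LTV = 131,400/214,500 = 61.3% ≤ 80%
Credit 828 → row 720+; LTV 61.3% → column 57.01–63%. Grid cell → 6.125%.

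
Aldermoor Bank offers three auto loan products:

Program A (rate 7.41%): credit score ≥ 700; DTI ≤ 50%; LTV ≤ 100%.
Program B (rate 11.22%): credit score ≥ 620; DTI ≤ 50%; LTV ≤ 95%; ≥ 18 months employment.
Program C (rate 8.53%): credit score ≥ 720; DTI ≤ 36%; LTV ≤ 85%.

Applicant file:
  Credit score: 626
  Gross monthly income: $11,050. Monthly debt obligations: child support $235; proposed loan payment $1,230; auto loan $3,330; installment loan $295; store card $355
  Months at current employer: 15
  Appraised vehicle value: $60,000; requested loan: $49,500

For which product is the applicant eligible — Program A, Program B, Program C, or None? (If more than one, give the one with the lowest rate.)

Total debts = (235 + 1,230 + 3,330 + 295 + 355) = 5,445; DTI = 5,445/11,050 = 49.3%.
LTV = 49,500/60,000 = 82.5%.
Program A: score 626 < 700; DTI 49.3% ≤ 50%; LTV 82.5% ≤ 100% → does not qualify.
Program B: score 626 ≥ 620; DTI 49.3% ≤ 50%; LTV 82.5% ≤ 95%; employment 15 < 18 mo → does not qualify.
Program C: score 626 < 720; DTI 49.3% > 36%; LTV 82.5% ≤ 85% → does not qualify.

None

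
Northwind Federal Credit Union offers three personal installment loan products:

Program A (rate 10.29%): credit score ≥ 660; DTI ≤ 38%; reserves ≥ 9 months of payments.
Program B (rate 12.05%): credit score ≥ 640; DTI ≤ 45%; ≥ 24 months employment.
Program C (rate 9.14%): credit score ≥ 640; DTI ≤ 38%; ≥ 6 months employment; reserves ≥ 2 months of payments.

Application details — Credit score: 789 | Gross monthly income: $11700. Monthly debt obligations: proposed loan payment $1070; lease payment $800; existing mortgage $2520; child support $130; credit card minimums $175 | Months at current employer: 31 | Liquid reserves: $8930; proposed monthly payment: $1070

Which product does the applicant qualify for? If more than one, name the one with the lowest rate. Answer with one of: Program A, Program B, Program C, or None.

Total debts = (1,070 + 800 + 2,520 + 130 + 175) = 4,695; DTI = 4,695/11,700 = 40.1%.
Reserves = 8,930/1,070 = 8.3 months.
Program A: score 789 ≥ 660; DTI 40.1% > 38%; reserves 8.3 < 9 mo → does not qualify.
Program B: score 789 ≥ 640; DTI 40.1% ≤ 45%; employment 31 ≥ 24 mo → qualifies.
Program C: score 789 ≥ 640; DTI 40.1% > 38%; employment 31 ≥ 6 mo; reserves 8.3 ≥ 2 mo → does not qualify.

Program B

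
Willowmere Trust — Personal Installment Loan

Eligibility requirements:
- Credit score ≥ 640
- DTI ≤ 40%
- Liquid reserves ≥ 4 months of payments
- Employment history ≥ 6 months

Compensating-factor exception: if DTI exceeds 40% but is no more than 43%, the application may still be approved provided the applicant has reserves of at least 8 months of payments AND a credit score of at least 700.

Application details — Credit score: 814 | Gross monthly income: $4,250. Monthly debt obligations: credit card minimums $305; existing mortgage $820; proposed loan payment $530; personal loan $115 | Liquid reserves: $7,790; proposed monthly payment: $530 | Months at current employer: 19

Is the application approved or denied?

Approved

Credit score 814 ≥ 640 (meets base)
Total debts = (305 + 820 + 530 + 115) = 1,770. DTI = 1,770/4,250 = 41.6% > 40% — standard DTI limit exceeded.
Reserves = 7,790/530 = 14.7 months ≥ 4
Employment 19 ≥ 6 months
41.6% falls in the override range (40%–43%), so the compensating-factor test applies.
Reserves 14.7 ≥ 8 months; credit score 814 ≥ 700.
Both override conditions satisfied; DTI exception granted.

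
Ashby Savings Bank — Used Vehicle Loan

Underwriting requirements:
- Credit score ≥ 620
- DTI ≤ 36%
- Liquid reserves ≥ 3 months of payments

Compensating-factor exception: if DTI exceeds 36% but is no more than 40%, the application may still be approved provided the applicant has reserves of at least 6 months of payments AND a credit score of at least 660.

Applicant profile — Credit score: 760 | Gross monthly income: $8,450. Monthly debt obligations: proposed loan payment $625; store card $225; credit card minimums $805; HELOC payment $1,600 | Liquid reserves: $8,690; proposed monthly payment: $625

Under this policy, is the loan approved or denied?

Approved

Credit score 760 ≥ 620 (meets base)
Total debts = (625 + 225 + 805 + 1,600) = 3,255. DTI: 3,255 ÷ 8,450 = 38.5%, over the 36% base limit.
Reserves = 8,690/625 = 13.9 months ≥ 3
DTI 38.5% is within the 36%–40% exception band; checking compensating factors.
Reserves 13.9 ≥ 6 months; credit score 760 ≥ 660.
Both compensating conditions met → exception applies.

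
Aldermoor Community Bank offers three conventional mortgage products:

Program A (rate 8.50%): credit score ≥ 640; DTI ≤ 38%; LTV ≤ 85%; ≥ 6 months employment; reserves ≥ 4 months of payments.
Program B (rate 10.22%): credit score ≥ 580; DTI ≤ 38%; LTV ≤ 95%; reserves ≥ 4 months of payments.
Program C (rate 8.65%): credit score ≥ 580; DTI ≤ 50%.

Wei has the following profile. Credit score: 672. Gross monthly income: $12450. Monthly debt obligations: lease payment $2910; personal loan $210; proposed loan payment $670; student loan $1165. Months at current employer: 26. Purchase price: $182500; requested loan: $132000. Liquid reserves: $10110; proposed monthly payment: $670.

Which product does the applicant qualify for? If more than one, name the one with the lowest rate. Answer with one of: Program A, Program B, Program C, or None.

Total debts = (2,910 + 210 + 670 + 1,165) = 4,955; DTI = 4,955/12,450 = 39.8%.
LTV = 132,000/182,500 = 72.3%.
Reserves = 10,110/670 = 15.1 months.
Program A: score 672 ≥ 640; DTI 39.8% > 38%; LTV 72.3% ≤ 85%; employment 26 ≥ 6 mo; reserves 15.1 ≥ 4 mo → does not qualify.
Program B: score 672 ≥ 580; DTI 39.8% > 38%; LTV 72.3% ≤ 95%; reserves 15.1 ≥ 4 mo → does not qualify.
Program C: score 672 ≥ 580; DTI 39.8% ≤ 50% → qualifies.

Program C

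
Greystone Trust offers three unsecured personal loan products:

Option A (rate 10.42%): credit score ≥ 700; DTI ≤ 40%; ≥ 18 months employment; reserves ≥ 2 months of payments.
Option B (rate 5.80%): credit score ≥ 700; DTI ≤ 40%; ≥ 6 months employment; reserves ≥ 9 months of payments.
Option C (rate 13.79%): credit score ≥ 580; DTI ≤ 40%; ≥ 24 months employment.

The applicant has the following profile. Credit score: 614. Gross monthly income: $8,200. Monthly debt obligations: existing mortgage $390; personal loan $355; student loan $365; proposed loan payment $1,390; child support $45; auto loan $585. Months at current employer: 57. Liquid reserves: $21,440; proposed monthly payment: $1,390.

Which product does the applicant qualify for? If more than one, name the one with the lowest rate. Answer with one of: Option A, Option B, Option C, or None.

Option C

Total debts = (390 + 355 + 365 + 1,390 + 45 + 585) = 3,130; DTI = 3,130/8,200 = 38.2%.
Reserves = 21,440/1,390 = 15.4 months.
Option A: score 614 < 700; DTI 38.2% ≤ 40%; employment 57 ≥ 18 mo; reserves 15.4 ≥ 2 mo → does not qualify.
Option B: score 614 < 700; DTI 38.2% ≤ 40%; employment 57 ≥ 6 mo; reserves 15.4 ≥ 9 mo → does not qualify.
Option C: score 614 ≥ 580; DTI 38.2% ≤ 40%; employment 57 ≥ 24 mo → qualifies.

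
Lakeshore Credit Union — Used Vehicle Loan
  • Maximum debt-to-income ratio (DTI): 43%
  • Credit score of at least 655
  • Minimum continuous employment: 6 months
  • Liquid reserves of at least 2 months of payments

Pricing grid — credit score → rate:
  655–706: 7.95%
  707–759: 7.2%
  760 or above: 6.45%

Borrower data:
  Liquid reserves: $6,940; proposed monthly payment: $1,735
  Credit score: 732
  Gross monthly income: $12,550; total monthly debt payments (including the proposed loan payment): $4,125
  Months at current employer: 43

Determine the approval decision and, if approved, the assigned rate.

Credit score 732 ≥ 655 (meets minimum)
DTI = 4,125/12,550 = 32.9% ≤ 43%
Employment 43 ≥ 6 months
Reserves = 6,940/1,735 = 4.0 months ≥ 2
All requirements met. Score 732 falls in the 707–759 tier → 7.2%.

Approved at 7.2%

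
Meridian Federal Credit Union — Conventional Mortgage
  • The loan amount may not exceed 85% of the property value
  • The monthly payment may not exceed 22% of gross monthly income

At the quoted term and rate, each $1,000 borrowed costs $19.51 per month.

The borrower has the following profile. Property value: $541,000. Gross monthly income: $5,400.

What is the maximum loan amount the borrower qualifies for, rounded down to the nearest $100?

Payment cap: 22% × $5,400 = $1,188/month.
At $19.51 per $1,000, that supports 1,188/19.51 × 1,000 ≈ $60,891 → $60,800.
LTV cap: 85% × $541,000 = $459,850 → $459,800.
Binding constraint: payment-to-income.

$60,800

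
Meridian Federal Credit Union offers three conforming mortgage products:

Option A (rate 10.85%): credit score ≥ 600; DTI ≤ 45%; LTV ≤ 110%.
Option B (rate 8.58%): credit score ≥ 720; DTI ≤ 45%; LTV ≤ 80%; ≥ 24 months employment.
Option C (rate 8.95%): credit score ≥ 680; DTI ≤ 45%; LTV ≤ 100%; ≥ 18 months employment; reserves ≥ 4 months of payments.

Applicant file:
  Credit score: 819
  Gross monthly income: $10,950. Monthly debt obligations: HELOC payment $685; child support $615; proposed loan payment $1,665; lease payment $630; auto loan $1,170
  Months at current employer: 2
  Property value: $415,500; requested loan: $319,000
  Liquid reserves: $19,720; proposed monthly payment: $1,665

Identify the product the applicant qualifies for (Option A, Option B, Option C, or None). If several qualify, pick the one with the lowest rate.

Total debts = (685 + 615 + 1,665 + 630 + 1,170) = 4,765; DTI = 4,765/10,950 = 43.5%.
LTV = 319,000/415,500 = 76.8%.
Reserves = 19,720/1,665 = 11.8 months.
Option A: score 819 ≥ 600; DTI 43.5% ≤ 45%; LTV 76.8% ≤ 110% → qualifies.
Option B: score 819 ≥ 720; DTI 43.5% ≤ 45%; LTV 76.8% ≤ 80%; employment 2 < 24 mo → does not qualify.
Option C: score 819 ≥ 680; DTI 43.5% ≤ 45%; LTV 76.8% ≤ 100%; employment 2 < 18 mo; reserves 11.8 ≥ 4 mo → does not qualify.

Option A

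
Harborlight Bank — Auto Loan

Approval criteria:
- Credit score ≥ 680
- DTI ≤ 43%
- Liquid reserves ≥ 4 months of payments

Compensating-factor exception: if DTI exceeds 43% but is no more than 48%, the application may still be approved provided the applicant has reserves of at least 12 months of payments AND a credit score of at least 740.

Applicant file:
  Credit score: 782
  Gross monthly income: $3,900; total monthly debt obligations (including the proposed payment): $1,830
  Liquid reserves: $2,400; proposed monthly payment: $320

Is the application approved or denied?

Denied

Credit score 782 ≥ 680 (meets base)
DTI = 1,830/3,900 = 46.9% > 43% — standard DTI limit exceeded.
Reserves = 2,400/320 = 7.5 months ≥ 4
DTI 46.9% is within the 43%–48% exception band; checking compensating factors.
Override check — reserves: 7.5 mo (short of 12); score: 782 (ok).
Override conditions not both satisfied; exception does not apply.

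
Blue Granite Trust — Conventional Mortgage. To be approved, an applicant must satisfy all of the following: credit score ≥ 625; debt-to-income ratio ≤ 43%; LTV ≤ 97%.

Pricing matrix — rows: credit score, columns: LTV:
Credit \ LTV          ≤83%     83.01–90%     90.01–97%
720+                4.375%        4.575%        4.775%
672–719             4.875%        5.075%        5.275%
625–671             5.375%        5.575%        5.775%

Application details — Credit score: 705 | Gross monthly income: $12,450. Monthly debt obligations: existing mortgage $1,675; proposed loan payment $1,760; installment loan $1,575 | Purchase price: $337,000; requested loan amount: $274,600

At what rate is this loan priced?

Credit score 705 ≥ 625; Total monthly debts = (1,675 + 1,760 + 1,575) = 5,010. DTI = 5,010/12,450 = 40.2% ≤ 43%
LTV = 274,600/337,000 = 81.5% ≤ 97%
Row: 705 falls in 672–719. Column: 81.5% falls in ≤83%. Rate = 4.875%.

4.875%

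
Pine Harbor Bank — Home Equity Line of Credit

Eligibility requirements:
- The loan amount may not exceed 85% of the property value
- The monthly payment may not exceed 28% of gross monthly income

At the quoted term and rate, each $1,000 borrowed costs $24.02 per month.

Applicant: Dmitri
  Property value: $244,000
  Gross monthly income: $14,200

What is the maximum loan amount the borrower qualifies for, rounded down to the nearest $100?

$165,500

Payment cap: 28% × $14,200 = $3,976/month.
At $24.02 per $1,000, that supports 3,976/24.02 × 1,000 ≈ $165,528 → $165,500.
LTV cap: 85% × $244,000 = $207,400 → $207,400.
Binding constraint: payment-to-income.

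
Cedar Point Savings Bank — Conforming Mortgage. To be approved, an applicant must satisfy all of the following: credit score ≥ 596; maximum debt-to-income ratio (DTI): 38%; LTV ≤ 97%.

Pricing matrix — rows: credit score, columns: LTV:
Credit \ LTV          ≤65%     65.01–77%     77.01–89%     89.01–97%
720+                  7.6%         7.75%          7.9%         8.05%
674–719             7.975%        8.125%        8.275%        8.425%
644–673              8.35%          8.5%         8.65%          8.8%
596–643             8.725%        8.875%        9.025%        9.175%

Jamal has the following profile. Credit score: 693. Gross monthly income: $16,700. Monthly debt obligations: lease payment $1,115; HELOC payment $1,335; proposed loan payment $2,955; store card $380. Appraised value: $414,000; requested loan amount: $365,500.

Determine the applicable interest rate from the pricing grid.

Credit score 693 ≥ 596; Total monthly debts = (1,115 + 1,335 + 2,955 + 380) = 5,785. DTI: 5,785 ÷ 16,700 = 34.6%, within the 38% cap
LTV: 365,500 ÷ 414,000 = 88.3%, within 97% cap
Score 693 is in the 674–719 band; LTV 88.3% is in the 77.01–89% band → 8.275%.

8.275%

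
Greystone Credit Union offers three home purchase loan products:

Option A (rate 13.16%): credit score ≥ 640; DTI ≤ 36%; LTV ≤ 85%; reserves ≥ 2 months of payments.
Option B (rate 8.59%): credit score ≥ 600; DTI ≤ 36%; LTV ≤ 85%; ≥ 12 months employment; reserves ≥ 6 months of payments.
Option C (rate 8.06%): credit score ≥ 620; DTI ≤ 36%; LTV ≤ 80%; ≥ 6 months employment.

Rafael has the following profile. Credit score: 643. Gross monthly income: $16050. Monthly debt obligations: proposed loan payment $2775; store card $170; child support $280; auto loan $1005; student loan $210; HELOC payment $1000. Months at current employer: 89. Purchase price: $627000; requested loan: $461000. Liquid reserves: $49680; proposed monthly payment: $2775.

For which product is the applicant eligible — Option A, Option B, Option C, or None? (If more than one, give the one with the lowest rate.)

Option C

Total debts = (2,775 + 170 + 280 + 1,005 + 210 + 1,000) = 5,440; DTI = 5,440/16,050 = 33.9%.
LTV = 461,000/627,000 = 73.5%.
Reserves = 49,680/2,775 = 17.9 months.
Option A: score 643 ≥ 640; DTI 33.9% ≤ 36%; LTV 73.5% ≤ 85%; reserves 17.9 ≥ 2 mo → qualifies.
Option B: score 643 ≥ 600; DTI 33.9% ≤ 36%; LTV 73.5% ≤ 85%; employment 89 ≥ 12 mo; reserves 17.9 ≥ 6 mo → qualifies.
Option C: score 643 ≥ 620; DTI 33.9% ≤ 36%; LTV 73.5% ≤ 80%; employment 89 ≥ 6 mo → qualifies.
Qualifying: Option A, Option B, Option C. Lowest rate is 8.06% → Option C.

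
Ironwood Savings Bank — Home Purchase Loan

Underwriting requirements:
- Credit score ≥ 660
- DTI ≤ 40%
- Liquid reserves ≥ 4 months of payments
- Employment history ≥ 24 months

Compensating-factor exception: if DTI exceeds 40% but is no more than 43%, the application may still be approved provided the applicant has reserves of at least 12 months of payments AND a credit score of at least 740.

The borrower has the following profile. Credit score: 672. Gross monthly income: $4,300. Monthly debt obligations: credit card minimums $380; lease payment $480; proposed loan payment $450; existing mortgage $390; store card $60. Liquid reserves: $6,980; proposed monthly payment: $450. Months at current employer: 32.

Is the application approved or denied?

Denied

Credit score 672 ≥ 660 (meets base)
Total debts = (380 + 480 + 450 + 390 + 60) = 1,760. DTI: 1,760 ÷ 4,300 = 40.9%, over the 40% base limit.
Reserves = 6,980/450 = 15.5 months ≥ 4
Employment 32 ≥ 24 months
40.9% falls in the override range (40%–43%), so the compensating-factor test applies.
Override check — reserves: 15.5 mo (ok); score: 672 (below 740).
Override conditions not both satisfied; exception does not apply.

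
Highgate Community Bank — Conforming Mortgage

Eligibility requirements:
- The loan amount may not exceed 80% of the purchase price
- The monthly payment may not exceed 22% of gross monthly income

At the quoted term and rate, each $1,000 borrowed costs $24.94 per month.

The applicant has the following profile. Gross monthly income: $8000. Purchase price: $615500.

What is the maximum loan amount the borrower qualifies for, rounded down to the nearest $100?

Payment cap: 22% × $8,000 = $1,760/month.
At $24.94 per $1,000, that supports 1,760/24.94 × 1,000 ≈ $70,569 → $70,500.
LTV cap: 80% × $615,500 = $492,400 → $492,400.
Binding constraint: payment-to-income.

$70,500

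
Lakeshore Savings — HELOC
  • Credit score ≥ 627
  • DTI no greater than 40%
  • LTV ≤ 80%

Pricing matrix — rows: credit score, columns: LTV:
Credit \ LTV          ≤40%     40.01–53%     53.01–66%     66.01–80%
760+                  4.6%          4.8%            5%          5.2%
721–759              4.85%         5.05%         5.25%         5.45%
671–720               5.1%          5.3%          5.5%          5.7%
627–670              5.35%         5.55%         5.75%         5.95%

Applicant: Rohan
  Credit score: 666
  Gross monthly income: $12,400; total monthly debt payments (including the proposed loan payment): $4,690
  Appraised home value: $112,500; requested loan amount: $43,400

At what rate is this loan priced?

Credit score 666 ≥ 627; Debt-to-income = 4,690/12,400 = 37.8% — meets 40% limit
LTV: 43,400 ÷ 112,500 = 38.6%, within 80% cap
Credit 666 → row 627–670; LTV 38.6% → column ≤40%. Grid cell → 5.35%.

5.35%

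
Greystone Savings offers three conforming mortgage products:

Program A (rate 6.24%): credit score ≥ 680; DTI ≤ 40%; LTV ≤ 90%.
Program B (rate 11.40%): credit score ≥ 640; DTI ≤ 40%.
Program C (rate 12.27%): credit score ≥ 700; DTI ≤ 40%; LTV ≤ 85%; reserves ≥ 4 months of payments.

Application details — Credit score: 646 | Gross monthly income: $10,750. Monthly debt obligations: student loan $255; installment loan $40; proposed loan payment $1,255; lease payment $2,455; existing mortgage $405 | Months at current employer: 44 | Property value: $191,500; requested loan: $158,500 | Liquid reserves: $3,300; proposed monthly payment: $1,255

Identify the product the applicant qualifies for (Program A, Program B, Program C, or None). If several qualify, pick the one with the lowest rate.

Total debts = (255 + 40 + 1,255 + 2,455 + 405) = 4,410; DTI = 4,410/10,750 = 41%.
LTV = 158,500/191,500 = 82.8%.
Reserves = 3,300/1,255 = 2.6 months.
Program A: score 646 < 680; DTI 41% > 40%; LTV 82.8% ≤ 90% → does not qualify.
Program B: score 646 ≥ 640; DTI 41% > 40% → does not qualify.
Program C: score 646 < 700; DTI 41% > 40%; LTV 82.8% ≤ 85%; reserves 2.6 < 4 mo → does not qualify.

None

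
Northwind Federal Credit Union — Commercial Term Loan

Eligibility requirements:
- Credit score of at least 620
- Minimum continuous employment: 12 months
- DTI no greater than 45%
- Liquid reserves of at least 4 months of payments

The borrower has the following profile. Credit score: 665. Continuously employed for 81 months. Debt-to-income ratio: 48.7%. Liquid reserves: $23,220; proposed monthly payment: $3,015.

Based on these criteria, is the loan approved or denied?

Denied

Credit score 665 ≥ 620 (meets)
Employment 81 ≥ 12 months
DTI 48.7% is over the 45% limit
Reserves = 23,220/3,015 = 7.7 months ≥ 4
Fails on DTI.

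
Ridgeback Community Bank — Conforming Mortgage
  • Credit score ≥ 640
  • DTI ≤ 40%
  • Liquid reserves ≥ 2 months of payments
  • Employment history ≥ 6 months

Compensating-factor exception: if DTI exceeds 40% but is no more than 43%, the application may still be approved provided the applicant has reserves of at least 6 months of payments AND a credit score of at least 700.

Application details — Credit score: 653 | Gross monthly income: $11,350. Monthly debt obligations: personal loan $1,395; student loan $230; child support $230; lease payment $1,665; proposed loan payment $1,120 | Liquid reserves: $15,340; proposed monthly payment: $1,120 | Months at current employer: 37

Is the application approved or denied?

Credit score 653 ≥ 640 (meets base)
Total debts = (1,395 + 230 + 230 + 1,665 + 1,120) = 4,640. DTI = 4,640/11,350 = 40.9% > 40% — standard DTI limit exceeded.
Reserves: 15,340 ÷ 1,120 = 13.7 months (meets 2-month minimum)
Employment 37 ≥ 6 months
40.9% falls in the override range (40%–43%), so the compensating-factor test applies.
Reserves 13.7 ≥ 6 months; credit score 653 < 700.
Override conditions not both satisfied; exception does not apply.

Denied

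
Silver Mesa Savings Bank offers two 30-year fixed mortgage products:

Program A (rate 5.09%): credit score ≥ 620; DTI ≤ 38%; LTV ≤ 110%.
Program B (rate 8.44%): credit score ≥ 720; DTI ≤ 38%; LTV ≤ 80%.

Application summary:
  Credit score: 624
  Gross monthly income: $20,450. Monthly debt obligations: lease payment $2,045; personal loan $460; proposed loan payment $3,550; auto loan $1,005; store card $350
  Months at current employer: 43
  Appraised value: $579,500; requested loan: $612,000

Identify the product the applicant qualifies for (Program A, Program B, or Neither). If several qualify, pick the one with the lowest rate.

Total debts = (2,045 + 460 + 3,550 + 1,005 + 350) = 7,410; DTI = 7,410/20,450 = 36.2%.
LTV = 612,000/579,500 = 105.6%.
Program A: score 624 ≥ 620; DTI 36.2% ≤ 38%; LTV 105.6% ≤ 110% → qualifies.
Program B: score 624 < 720; DTI 36.2% ≤ 38%; LTV 105.6% > 80% → does not qualify.

Program A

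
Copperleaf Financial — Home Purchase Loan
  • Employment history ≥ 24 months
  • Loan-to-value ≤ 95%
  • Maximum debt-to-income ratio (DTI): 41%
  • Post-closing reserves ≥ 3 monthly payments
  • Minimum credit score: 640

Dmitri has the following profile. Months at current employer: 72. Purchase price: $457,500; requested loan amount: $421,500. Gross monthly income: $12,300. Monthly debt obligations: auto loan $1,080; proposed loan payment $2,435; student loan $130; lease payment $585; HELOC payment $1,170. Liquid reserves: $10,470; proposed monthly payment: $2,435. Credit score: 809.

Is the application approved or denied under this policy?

Employment 72 ≥ 24 months
LTV = 421,500/457,500 = 92.1% ≤ 95%
Total monthly debts = (1,080 + 2,435 + 130 + 585 + 1,170) = 5,400. Debt-to-income = 5,400/12,300 = 43.9% — over 41% limit
Liquid reserves cover 10,470/2,435 = 4.3 months — ≥ 3 required
Credit score 809 ≥ 640 (meets)
Fails on DTI.

Denied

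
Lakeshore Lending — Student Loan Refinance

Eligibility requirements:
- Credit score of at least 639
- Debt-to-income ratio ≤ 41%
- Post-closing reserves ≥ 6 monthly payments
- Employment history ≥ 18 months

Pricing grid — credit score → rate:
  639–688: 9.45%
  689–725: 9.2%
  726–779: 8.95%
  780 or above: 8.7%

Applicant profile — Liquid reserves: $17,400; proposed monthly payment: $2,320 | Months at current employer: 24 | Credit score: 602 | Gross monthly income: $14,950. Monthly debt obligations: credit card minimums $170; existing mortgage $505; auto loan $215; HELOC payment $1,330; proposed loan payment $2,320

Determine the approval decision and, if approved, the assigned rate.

Denied

Credit score 602 < 639 (below minimum)
Reserves = 17,400/2,320 = 7.5 months ≥ 6
Total monthly debts = (170 + 505 + 215 + 1,330 + 2,320) = 4,540. DTI = 4,540/14,950 = 30.4% ≤ 41%
Employment 24 ≥ 18 months
Not all requirements met → denied.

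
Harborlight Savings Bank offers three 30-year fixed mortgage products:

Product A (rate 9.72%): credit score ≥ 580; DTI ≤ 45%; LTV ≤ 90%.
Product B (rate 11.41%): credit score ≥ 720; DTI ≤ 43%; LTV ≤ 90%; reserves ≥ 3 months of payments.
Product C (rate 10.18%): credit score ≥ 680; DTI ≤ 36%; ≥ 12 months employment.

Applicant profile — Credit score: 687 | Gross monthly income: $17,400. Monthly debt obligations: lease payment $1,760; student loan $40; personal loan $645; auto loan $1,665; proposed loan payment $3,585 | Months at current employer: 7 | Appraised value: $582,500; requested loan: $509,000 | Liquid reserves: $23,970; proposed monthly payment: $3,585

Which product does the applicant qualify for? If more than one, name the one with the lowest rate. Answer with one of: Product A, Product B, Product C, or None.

Total debts = (1,760 + 40 + 645 + 1,665 + 3,585) = 7,695; DTI = 7,695/17,400 = 44.2%.
LTV = 509,000/582,500 = 87.4%.
Reserves = 23,970/3,585 = 6.7 months.
Product A: score 687 ≥ 580; DTI 44.2% ≤ 45%; LTV 87.4% ≤ 90% → qualifies.
Product B: score 687 < 720; DTI 44.2% > 43%; LTV 87.4% ≤ 90%; reserves 6.7 ≥ 3 mo → does not qualify.
Product C: score 687 ≥ 680; DTI 44.2% > 36%; employment 7 < 12 mo → does not qualify.

Product A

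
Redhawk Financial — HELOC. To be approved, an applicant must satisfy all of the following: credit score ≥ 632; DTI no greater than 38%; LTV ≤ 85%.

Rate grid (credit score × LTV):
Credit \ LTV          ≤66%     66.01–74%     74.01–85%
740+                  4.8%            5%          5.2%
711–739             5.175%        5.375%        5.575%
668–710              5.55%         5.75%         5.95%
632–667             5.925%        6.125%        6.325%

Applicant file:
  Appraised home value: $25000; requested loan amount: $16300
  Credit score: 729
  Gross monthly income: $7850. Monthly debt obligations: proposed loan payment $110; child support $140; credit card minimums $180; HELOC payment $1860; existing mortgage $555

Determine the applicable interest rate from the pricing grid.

Credit score 729 ≥ 632; Total monthly debts = (110 + 140 + 180 + 1,860 + 555) = 2,845. DTI = 2,845/7,850 = 36.2% ≤ 38%
Loan-to-value = 16,300/25,000 = 65.2% — pass (85% max)
Score 729 is in the 711–739 band; LTV 65.2% is in the ≤66% band → 5.175%.

5.175%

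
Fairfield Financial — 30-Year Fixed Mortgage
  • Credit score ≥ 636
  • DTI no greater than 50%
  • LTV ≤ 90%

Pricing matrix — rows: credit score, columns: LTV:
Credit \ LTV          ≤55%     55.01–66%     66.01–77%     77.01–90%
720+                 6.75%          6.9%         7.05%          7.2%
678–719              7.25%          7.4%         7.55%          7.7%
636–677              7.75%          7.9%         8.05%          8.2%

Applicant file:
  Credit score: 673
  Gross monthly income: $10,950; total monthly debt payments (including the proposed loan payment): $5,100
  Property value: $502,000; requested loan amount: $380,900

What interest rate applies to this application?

8.05%

Credit score 673 ≥ 636; DTI: 5,100 ÷ 10,950 = 46.6%, within the 50% cap
LTV = 380,900/502,000 = 75.9% ≤ 90%
Credit 673 → row 636–677; LTV 75.9% → column 66.01–77%. Grid cell → 8.05%.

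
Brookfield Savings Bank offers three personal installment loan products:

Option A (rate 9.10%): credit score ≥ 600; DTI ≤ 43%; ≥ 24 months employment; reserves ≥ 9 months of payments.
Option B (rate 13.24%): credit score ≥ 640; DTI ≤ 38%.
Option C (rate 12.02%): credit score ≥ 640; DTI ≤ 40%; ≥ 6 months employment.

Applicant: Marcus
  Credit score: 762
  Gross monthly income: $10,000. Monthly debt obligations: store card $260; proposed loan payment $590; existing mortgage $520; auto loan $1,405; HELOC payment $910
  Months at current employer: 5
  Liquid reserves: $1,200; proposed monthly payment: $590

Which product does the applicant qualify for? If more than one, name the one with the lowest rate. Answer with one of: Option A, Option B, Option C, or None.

Option B

Total debts = (260 + 590 + 520 + 1,405 + 910) = 3,685; DTI = 3,685/10,000 = 36.9%.
Reserves = 1,200/590 = 2.0 months.
Option A: score 762 ≥ 600; DTI 36.9% ≤ 43%; employment 5 < 24 mo; reserves 2.0 < 9 mo → does not qualify.
Option B: score 762 ≥ 640; DTI 36.9% ≤ 38% → qualifies.
Option C: score 762 ≥ 640; DTI 36.9% ≤ 40%; employment 5 < 6 mo → does not qualify.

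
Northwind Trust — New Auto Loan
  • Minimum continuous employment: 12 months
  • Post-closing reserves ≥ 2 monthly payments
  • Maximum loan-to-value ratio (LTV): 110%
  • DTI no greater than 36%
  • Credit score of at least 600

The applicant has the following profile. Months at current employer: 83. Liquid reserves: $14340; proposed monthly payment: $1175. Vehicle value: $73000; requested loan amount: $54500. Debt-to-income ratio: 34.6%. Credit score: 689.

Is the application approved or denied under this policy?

Approved

Employment 83 ≥ 12 months
Reserves: 14,340 ÷ 1,175 = 12.2 months (meets 2-month minimum)
LTV = 54,500/73,000 = 74.7% ≤ 110%
Debt-to-income 34.6% vs 36% cap — pass
Credit score 689 ≥ 600 (meets)
All criteria satisfied.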